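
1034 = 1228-194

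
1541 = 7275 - 5734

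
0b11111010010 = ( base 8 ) 3722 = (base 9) 2664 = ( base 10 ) 2002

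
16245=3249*5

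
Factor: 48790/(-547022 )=  -  85/953 = - 5^1*17^1*953^( - 1)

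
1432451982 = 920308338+512143644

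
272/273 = 272/273  =  1.00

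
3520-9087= - 5567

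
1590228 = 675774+914454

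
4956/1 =4956 = 4956.00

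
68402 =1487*46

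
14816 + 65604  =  80420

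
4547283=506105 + 4041178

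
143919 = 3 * 47973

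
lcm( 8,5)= 40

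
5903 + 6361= 12264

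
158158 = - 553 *(-286 ) 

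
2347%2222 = 125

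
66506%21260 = 2726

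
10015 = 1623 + 8392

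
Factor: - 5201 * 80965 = - 421098965 =- 5^1 * 7^1 * 743^1*16193^1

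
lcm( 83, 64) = 5312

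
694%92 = 50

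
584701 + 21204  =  605905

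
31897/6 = 31897/6 = 5316.17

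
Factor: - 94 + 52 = - 42= - 2^1*3^1 * 7^1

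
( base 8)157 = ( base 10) 111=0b1101111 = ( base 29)3O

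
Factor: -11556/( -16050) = 18/25  =  2^1*3^2*5^( - 2 ) 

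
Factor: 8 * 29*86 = 19952 = 2^4 *29^1*43^1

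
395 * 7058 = 2787910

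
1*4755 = 4755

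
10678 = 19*562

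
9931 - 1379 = 8552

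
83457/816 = 102 + 75/272 = 102.28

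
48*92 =4416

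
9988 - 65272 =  -55284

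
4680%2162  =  356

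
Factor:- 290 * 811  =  -235190 = - 2^1  *5^1 *29^1*811^1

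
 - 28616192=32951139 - 61567331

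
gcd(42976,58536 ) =8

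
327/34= 327/34 =9.62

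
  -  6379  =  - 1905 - 4474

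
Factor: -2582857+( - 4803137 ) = -2^1*3^2*7^1 *11^1*73^2 = - 7385994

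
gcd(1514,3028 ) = 1514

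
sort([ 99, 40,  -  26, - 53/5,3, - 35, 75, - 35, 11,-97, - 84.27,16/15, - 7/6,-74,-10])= [-97, - 84.27 ,-74, - 35,-35,-26, - 53/5, - 10,-7/6, 16/15,3, 11,40, 75,99] 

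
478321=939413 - 461092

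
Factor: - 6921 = -3^2*769^1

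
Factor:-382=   -  2^1*191^1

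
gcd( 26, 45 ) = 1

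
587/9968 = 587/9968= 0.06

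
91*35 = 3185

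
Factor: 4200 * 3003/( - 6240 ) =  - 8085/4 = -2^( - 2)*3^1*5^1*7^2*11^1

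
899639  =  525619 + 374020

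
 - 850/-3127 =850/3127 =0.27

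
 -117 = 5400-5517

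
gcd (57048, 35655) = 7131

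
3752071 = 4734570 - 982499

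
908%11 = 6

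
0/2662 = 0 = 0.00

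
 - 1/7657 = -1/7657 = - 0.00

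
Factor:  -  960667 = -960667^1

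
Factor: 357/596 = 2^(-2)*3^1*7^1*17^1*149^( - 1) 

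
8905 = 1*8905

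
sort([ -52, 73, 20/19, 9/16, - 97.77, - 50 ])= [  -  97.77, - 52, -50,  9/16 , 20/19, 73]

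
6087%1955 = 222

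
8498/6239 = 8498/6239 = 1.36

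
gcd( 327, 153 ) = 3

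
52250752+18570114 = 70820866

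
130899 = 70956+59943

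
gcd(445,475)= 5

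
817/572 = 1 + 245/572=1.43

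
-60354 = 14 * ( - 4311 ) 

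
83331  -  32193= 51138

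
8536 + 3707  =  12243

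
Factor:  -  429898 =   -  2^1*7^1*30707^1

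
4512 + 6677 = 11189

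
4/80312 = 1/20078 = 0.00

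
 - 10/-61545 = 2/12309 = 0.00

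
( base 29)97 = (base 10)268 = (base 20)D8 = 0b100001100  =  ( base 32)8C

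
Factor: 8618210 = 2^1 * 5^1*19^1*67^1*677^1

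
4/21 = 4/21 = 0.19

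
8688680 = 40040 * 217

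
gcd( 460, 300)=20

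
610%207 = 196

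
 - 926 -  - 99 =  -  827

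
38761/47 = 824 + 33/47 = 824.70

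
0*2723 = 0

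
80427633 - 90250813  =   - 9823180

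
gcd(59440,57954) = 1486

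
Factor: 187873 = 7^1*26839^1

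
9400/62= 4700/31  =  151.61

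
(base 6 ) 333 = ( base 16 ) 81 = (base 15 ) 89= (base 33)3U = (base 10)129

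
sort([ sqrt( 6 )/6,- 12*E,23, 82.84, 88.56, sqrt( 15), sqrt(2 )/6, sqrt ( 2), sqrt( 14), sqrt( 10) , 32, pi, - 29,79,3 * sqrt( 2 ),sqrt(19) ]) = [ - 12*E, - 29,sqrt( 2)/6,sqrt( 6 ) /6, sqrt( 2 ) , pi, sqrt( 10), sqrt( 14), sqrt( 15), 3*sqrt( 2 ),sqrt( 19),  23,32, 79,82.84, 88.56]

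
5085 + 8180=13265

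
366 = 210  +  156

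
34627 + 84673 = 119300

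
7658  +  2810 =10468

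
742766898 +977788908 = 1720555806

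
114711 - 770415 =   -  655704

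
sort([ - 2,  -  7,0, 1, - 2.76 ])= [ - 7, - 2.76, - 2, 0, 1 ]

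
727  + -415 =312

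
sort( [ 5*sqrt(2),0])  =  [ 0 , 5 * sqrt( 2)]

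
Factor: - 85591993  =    -  23^1*3721391^1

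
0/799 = 0 = 0.00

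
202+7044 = 7246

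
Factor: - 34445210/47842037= - 2^1 * 5^1*3444521^1 * 47842037^( - 1)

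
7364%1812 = 116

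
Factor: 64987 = 13^1 *4999^1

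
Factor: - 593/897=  - 3^( - 1)*13^(- 1)*23^ (-1) * 593^1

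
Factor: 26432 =2^6  *7^1*59^1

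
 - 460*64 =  - 29440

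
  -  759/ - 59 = 759/59=12.86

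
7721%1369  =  876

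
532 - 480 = 52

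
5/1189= 5/1189 = 0.00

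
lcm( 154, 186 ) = 14322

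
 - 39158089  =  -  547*71587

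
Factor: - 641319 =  - 3^1 * 7^1*30539^1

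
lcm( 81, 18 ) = 162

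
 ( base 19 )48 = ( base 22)3I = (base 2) 1010100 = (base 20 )44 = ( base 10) 84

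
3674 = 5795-2121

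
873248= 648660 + 224588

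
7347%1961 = 1464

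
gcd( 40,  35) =5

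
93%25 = 18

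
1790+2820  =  4610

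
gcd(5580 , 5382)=18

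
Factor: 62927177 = 2309^1 * 27253^1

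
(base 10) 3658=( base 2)111001001010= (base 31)3p0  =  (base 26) 5AI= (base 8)7112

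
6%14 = 6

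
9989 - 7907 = 2082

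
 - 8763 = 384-9147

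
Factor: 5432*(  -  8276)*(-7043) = 316619698976 = 2^5*7^1*97^1*2069^1*7043^1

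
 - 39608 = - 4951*8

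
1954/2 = 977= 977.00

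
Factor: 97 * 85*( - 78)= - 643110 = - 2^1 *3^1*5^1 * 13^1*17^1*97^1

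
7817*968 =7566856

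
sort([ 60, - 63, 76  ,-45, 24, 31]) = [-63,- 45,24, 31, 60, 76]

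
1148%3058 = 1148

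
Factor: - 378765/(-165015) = 443/193  =  193^( - 1) * 443^1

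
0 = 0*8511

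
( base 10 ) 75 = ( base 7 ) 135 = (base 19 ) 3i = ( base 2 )1001011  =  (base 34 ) 27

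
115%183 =115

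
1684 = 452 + 1232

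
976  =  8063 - 7087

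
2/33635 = 2/33635 = 0.00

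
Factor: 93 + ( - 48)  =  3^2*5^1= 45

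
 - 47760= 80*( - 597 ) 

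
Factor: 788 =2^2*197^1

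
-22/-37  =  22/37 = 0.59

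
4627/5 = 925 + 2/5 =925.40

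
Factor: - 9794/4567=  -  2^1*59^1 * 83^1*4567^( - 1 ) 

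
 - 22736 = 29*( - 784) 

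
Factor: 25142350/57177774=3^( - 2 )  *5^2*113^ ( - 1 )*28111^( - 1 )*502847^1 = 12571175/28588887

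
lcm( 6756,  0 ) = 0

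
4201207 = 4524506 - 323299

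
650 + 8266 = 8916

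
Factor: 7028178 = 2^1*3^1* 43^1*27241^1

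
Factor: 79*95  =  7505 = 5^1*19^1*79^1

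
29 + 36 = 65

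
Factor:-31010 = -2^1*5^1*7^1*443^1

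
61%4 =1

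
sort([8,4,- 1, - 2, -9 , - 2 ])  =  [ - 9,  -  2, - 2,  -  1, 4, 8] 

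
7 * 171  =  1197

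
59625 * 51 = 3040875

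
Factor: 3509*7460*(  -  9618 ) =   -  251771732520 = -2^3*3^1*5^1 * 7^1*11^2*29^1*229^1*373^1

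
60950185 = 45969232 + 14980953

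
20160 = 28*720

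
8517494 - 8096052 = 421442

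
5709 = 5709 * 1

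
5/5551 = 5/5551 = 0.00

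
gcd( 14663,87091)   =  1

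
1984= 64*31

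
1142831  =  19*60149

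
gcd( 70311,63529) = 1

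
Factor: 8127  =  3^3*7^1*43^1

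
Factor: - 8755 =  - 5^1*17^1*103^1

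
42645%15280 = 12085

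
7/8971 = 7/8971  =  0.00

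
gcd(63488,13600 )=32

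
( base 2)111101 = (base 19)34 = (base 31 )1u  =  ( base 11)56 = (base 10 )61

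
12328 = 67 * 184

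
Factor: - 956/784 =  - 239/196  =  - 2^( - 2 ) * 7^ ( - 2)*239^1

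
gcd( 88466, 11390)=2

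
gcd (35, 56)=7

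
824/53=15 + 29/53 = 15.55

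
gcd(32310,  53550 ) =90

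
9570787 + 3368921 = 12939708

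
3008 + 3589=6597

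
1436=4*359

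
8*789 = 6312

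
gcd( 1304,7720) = 8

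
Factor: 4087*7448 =2^3*7^2*19^1 * 61^1*67^1 = 30439976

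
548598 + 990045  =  1538643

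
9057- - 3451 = 12508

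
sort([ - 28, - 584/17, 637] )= [- 584/17, - 28, 637]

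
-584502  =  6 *(-97417 )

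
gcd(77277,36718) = 1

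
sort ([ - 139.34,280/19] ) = [ - 139.34 , 280/19 ] 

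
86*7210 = 620060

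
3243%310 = 143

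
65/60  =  1 + 1/12 = 1.08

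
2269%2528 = 2269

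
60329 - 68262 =-7933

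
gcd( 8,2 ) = 2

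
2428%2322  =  106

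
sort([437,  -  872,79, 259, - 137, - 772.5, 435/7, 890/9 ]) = [ - 872,-772.5,-137,435/7, 79, 890/9 , 259, 437] 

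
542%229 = 84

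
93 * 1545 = 143685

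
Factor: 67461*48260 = 3255667860 = 2^2*3^1*5^1*19^1 * 113^1*127^1*199^1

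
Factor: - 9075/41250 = - 2^( - 1)*5^( - 2 )*11^1 = - 11/50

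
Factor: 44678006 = 2^1* 17^1* 19^1 * 23^1*31^1*97^1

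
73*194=14162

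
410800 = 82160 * 5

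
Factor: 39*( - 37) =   -  1443 = - 3^1 * 13^1*37^1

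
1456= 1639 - 183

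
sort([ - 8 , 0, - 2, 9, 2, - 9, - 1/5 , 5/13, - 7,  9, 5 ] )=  [-9, - 8, - 7, -2, - 1/5, 0, 5/13 , 2, 5,9,9]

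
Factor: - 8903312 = -2^4*11^1 * 50587^1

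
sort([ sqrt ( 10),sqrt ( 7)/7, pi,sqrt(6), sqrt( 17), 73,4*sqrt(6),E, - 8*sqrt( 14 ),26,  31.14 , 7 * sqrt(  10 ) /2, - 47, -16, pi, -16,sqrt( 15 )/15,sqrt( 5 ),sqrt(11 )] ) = [- 47,-8* sqrt(14),- 16, - 16, sqrt( 15 ) /15,sqrt(7 )/7,sqrt( 5)  ,  sqrt (6), E, pi, pi, sqrt(10),sqrt ( 11), sqrt(17),4 * sqrt(6),7*sqrt( 10) /2,  26,31.14, 73]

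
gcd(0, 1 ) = 1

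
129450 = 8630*15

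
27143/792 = 34 + 215/792= 34.27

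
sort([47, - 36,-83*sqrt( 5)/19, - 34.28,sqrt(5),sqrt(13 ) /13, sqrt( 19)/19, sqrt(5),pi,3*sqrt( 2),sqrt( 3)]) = [  -  36, - 34.28 ,- 83*sqrt (5 ) /19, sqrt( 19) /19,sqrt( 13) /13,sqrt( 3 ), sqrt (5),sqrt(5),pi, 3*sqrt( 2 ), 47 ]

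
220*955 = 210100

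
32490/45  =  722 = 722.00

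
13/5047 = 13/5047 = 0.00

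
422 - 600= - 178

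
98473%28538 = 12859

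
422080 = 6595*64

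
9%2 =1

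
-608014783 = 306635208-914649991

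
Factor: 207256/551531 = 2^3*7^1*17^( - 1 )*3701^1*32443^( - 1) 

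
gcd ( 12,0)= 12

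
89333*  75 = 6699975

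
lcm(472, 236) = 472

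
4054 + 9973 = 14027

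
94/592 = 47/296  =  0.16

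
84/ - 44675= - 84/44675 = -  0.00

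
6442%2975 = 492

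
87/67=87/67 = 1.30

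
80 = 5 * 16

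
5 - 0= 5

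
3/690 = 1/230 = 0.00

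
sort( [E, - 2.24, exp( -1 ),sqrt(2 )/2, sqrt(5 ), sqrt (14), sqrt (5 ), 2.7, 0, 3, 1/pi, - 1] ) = [ - 2.24, - 1, 0, 1/pi,exp ( - 1), sqrt(2) /2,sqrt(5), sqrt( 5),2.7 , E,3, sqrt (14 )]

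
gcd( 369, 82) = 41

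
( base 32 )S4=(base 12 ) 630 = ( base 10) 900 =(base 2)1110000100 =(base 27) 169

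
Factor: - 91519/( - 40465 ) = 5^ ( - 1)*71^1*1289^1*8093^( - 1) 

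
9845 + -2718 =7127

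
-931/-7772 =931/7772 = 0.12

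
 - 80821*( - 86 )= 6950606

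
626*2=1252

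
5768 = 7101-1333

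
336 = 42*8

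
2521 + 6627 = 9148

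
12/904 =3/226 = 0.01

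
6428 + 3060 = 9488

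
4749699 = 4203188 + 546511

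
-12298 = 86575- 98873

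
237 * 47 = 11139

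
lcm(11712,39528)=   316224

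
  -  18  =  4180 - 4198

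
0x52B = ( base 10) 1323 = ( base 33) 173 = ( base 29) 1GI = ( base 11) aa3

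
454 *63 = 28602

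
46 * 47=2162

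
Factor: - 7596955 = - 5^1 * 1519391^1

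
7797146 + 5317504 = 13114650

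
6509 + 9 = 6518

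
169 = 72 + 97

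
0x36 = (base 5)204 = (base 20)2E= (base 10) 54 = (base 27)20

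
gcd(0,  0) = 0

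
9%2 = 1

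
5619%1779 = 282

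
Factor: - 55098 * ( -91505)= 2^1*3^2*5^1*3061^1*18301^1 = 5041742490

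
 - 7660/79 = -7660/79  =  - 96.96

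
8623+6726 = 15349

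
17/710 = 17/710 = 0.02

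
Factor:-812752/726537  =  -2^4*3^ ( - 1)*7^( - 1)*29^( - 1)*79^1*643^1*1193^(- 1 )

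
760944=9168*83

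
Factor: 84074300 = 2^2*5^2*840743^1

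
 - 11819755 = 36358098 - 48177853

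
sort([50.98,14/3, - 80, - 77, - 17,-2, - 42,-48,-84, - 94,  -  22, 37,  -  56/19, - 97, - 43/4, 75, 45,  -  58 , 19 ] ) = [ - 97, - 94, - 84,-80, - 77, - 58, - 48, - 42, - 22, - 17,-43/4,-56/19, - 2,  14/3,  19,37, 45, 50.98,75 ]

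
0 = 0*6073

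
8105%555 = 335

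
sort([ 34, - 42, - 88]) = [ - 88,-42  ,  34] 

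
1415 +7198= 8613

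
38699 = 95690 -56991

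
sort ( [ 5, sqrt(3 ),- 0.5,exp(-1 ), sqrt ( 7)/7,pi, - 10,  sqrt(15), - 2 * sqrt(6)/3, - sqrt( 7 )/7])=[-10, - 2*sqrt( 6)/3, - 0.5,-sqrt ( 7)/7, exp( - 1 ),sqrt( 7 )/7, sqrt( 3 ),pi, sqrt( 15 ), 5 ]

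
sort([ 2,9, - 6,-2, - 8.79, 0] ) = [ - 8.79, -6,-2, 0,2, 9 ]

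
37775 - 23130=14645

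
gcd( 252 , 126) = 126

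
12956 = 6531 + 6425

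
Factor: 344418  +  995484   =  1339902=2^1*3^6*919^1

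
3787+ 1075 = 4862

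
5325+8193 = 13518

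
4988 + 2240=7228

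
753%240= 33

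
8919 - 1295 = 7624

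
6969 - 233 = 6736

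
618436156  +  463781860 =1082218016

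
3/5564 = 3/5564 = 0.00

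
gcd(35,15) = 5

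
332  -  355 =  - 23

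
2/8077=2/8077 = 0.00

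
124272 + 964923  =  1089195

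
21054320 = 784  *26855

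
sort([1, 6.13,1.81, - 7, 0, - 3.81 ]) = [  -  7 , - 3.81 , 0,1, 1.81 , 6.13 ] 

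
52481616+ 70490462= 122972078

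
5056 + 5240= 10296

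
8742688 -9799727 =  -1057039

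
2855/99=2855/99 = 28.84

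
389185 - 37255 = 351930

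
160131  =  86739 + 73392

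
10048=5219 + 4829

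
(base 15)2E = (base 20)24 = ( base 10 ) 44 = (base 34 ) 1a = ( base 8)54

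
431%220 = 211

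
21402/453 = 7134/151 = 47.25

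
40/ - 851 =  - 1 + 811/851 = -  0.05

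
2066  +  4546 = 6612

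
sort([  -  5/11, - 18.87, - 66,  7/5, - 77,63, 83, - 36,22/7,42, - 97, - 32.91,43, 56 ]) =[ - 97,-77, - 66 , - 36, - 32.91,- 18.87 ,  -  5/11 , 7/5,22/7,42, 43 , 56 , 63, 83]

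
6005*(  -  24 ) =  - 144120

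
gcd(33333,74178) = 3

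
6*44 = 264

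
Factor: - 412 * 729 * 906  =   - 272115288 = - 2^3*3^7 * 103^1*151^1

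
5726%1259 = 690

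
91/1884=91/1884 = 0.05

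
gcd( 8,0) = 8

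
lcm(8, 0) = 0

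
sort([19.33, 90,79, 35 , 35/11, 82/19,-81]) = [ - 81, 35/11,82/19,19.33, 35, 79, 90] 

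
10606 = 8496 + 2110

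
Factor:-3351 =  - 3^1*1117^1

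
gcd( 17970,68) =2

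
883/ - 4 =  - 883/4 = - 220.75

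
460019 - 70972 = 389047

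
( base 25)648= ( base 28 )4PM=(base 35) 358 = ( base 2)111100010010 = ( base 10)3858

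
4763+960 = 5723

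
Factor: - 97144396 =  -2^2*43^1*564793^1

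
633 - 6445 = -5812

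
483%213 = 57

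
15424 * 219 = 3377856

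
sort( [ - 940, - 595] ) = [ - 940, - 595]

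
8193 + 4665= 12858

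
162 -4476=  - 4314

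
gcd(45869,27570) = 1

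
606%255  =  96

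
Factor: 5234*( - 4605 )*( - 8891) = 214295949870 = 2^1 * 3^1 * 5^1*17^1*307^1 *523^1*2617^1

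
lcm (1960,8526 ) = 170520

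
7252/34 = 213 + 5/17 = 213.29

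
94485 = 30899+63586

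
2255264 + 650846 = 2906110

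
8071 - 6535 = 1536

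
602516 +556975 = 1159491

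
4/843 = 4/843 = 0.00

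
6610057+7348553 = 13958610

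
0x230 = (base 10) 560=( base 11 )46A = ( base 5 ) 4220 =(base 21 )15e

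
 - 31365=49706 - 81071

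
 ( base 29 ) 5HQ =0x1274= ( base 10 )4724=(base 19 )d1c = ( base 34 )42w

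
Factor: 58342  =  2^1*31^1*941^1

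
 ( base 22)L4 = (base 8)722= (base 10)466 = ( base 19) 15A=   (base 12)32a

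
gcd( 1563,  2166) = 3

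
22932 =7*3276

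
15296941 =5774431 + 9522510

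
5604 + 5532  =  11136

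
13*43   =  559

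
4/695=4/695 = 0.01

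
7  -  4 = 3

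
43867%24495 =19372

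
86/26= 3 +4/13 = 3.31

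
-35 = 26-61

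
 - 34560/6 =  - 5760 = -5760.00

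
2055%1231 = 824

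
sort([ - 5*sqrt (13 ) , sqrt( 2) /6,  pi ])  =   [-5  *  sqrt (13), sqrt(2 ) /6,pi]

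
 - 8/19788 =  - 2/4947= - 0.00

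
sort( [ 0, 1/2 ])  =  [0, 1/2]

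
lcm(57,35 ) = 1995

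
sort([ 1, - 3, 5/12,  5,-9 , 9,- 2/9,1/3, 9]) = [ - 9,  -  3, - 2/9,1/3, 5/12, 1, 5, 9,9 ] 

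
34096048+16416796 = 50512844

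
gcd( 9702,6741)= 63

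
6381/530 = 6381/530 = 12.04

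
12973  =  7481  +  5492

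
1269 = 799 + 470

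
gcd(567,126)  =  63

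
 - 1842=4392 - 6234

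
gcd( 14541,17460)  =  3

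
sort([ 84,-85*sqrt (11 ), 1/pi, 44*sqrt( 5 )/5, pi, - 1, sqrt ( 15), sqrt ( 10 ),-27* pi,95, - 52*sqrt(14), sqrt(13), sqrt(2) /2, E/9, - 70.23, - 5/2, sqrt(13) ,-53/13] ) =[-85 * sqrt(11 ), - 52 * sqrt(14 ), - 27*pi, - 70.23 ,  -  53/13, - 5/2, - 1,E/9,1/pi,sqrt ( 2 ) /2, pi, sqrt(10 ), sqrt(13 ), sqrt( 13), sqrt( 15),  44*sqrt(5 ) /5, 84,95]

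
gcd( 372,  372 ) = 372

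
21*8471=177891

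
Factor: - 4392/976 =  - 2^( - 1) *3^2 = - 9/2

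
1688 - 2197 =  - 509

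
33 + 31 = 64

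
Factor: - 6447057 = -3^1*1361^1*1579^1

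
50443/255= 50443/255= 197.82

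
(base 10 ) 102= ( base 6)250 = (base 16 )66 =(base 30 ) 3c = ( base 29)3F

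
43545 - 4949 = 38596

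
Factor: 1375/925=5^1*11^1*37^( - 1) =55/37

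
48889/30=48889/30 =1629.63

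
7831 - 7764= 67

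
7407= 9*823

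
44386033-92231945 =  - 47845912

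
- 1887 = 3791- 5678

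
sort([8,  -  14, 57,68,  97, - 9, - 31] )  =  [ - 31,-14, - 9,  8,57,68 , 97]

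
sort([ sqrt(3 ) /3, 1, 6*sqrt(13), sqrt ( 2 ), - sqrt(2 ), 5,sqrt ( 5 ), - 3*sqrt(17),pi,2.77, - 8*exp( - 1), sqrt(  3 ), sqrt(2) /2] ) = [  -  3*sqrt ( 17),-8*exp ( - 1), - sqrt ( 2 ), sqrt( 3)/3,sqrt( 2 ) /2, 1, sqrt ( 2),  sqrt( 3), sqrt( 5),  2.77, pi, 5,6*sqrt( 13)]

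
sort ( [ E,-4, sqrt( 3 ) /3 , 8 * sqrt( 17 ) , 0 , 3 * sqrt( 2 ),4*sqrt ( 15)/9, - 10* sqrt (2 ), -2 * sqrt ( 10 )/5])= [ - 10 * sqrt(2),-4,-2 * sqrt ( 10 ) /5, 0, sqrt ( 3)/3 , 4*sqrt(15 ) /9, E,  3 * sqrt (2 ),8*sqrt ( 17)] 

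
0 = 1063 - 1063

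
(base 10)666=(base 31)lf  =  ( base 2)1010011010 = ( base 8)1232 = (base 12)476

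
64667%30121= 4425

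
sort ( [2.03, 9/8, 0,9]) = [ 0,9/8, 2.03, 9]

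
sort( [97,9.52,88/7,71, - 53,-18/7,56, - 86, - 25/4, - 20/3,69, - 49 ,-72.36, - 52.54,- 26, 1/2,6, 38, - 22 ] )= [ - 86,  -  72.36, - 53 , - 52.54 , - 49, - 26, - 22, - 20/3,- 25/4, - 18/7, 1/2, 6,9.52,88/7,38,56,69,71,  97] 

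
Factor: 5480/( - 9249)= - 2^3 * 3^ ( - 1)* 5^1*137^1*3083^( - 1) 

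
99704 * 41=4087864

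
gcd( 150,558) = 6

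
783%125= 33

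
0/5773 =0 = 0.00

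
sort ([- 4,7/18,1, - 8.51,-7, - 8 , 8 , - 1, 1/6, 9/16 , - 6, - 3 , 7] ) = [ - 8.51, - 8, - 7, - 6, - 4 , - 3, - 1, 1/6 , 7/18,9/16 , 1,7, 8]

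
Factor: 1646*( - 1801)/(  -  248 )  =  2^( - 2)*31^( - 1)*823^1 * 1801^1  =  1482223/124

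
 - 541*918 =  - 496638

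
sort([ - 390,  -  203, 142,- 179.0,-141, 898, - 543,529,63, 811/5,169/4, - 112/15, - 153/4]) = [ - 543, - 390, - 203, - 179.0, - 141, - 153/4, - 112/15,169/4,  63,142 , 811/5,529,898]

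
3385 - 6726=-3341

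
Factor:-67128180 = -2^2*3^1*5^1*7^1*277^1*577^1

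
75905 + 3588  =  79493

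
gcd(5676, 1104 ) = 12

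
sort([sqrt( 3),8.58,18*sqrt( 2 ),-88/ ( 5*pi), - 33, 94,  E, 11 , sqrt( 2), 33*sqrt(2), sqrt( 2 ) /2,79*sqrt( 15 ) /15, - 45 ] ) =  [ - 45,  -  33, - 88/( 5*pi),sqrt( 2 )/2, sqrt( 2),sqrt(3 ),E, 8.58,11 , 79 * sqrt ( 15)/15,18*sqrt(  2),33*sqrt(2),  94 ] 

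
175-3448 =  - 3273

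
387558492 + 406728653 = 794287145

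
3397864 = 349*9736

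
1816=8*227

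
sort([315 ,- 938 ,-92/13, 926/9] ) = [ - 938, - 92/13,926/9, 315 ] 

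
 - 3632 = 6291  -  9923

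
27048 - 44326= - 17278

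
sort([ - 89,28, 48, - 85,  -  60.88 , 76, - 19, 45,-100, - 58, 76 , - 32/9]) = [- 100, - 89, - 85, - 60.88,- 58,  -  19, - 32/9,  28 , 45, 48 , 76,76] 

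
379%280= 99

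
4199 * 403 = 1692197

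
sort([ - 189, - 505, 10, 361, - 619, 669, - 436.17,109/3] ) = [- 619, - 505, - 436.17, - 189, 10, 109/3,  361, 669 ]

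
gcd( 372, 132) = 12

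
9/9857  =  9/9857 = 0.00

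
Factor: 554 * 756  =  2^3*3^3*7^1 *277^1 = 418824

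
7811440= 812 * 9620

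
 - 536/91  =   - 6 + 10/91 = - 5.89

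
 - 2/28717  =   - 2/28717 =- 0.00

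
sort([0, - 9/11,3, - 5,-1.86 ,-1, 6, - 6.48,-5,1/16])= [-6.48,-5,-5,  -  1.86,-1,- 9/11,  0,1/16,  3,6 ] 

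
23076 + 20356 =43432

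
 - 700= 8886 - 9586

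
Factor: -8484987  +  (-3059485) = - 11544472 = -2^3 * 1443059^1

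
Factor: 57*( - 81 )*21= - 3^6 *7^1*19^1 = - 96957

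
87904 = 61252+26652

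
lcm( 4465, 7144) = 35720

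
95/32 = 2 + 31/32= 2.97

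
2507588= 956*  2623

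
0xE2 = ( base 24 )9A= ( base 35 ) 6G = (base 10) 226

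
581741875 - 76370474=505371401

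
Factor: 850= 2^1 * 5^2 * 17^1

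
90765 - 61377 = 29388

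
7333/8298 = 7333/8298 = 0.88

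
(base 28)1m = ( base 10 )50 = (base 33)1h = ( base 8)62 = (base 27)1N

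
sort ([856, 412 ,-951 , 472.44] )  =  [-951 , 412,472.44 , 856] 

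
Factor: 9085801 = 1777^1*5113^1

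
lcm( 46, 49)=2254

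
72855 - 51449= 21406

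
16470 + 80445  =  96915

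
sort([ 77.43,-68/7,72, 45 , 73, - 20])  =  [-20,-68/7 , 45, 72,73,77.43 ] 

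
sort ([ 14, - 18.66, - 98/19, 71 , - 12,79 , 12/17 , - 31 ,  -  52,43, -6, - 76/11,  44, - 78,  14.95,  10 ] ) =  [  -  78, - 52,-31, - 18.66, - 12, - 76/11 , - 6,-98/19,12/17,  10, 14 , 14.95, 43, 44,71,79]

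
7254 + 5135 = 12389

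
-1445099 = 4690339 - 6135438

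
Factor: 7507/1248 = 2^( - 5 )*3^ (  -  1)*13^( - 1 )*7507^1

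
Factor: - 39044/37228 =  - 41^( - 1)*43^1 =-  43/41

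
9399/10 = 939 + 9/10 = 939.90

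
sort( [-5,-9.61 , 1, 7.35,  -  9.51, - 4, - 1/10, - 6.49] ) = [ - 9.61,-9.51,-6.49, -5, - 4,  -  1/10,1, 7.35] 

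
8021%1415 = 946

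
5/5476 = 5/5476 = 0.00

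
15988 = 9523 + 6465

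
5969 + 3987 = 9956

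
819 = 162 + 657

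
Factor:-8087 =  - 8087^1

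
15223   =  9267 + 5956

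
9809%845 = 514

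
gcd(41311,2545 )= 1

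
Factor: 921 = 3^1* 307^1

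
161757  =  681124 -519367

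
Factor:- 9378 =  - 2^1*3^2*521^1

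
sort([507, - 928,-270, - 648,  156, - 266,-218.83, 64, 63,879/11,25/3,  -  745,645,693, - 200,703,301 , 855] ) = [ - 928, - 745,-648 , - 270, - 266, - 218.83, - 200,25/3,  63,  64,879/11,156,301,507,645,693,703,855] 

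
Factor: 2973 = 3^1* 991^1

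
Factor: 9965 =5^1*1993^1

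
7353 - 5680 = 1673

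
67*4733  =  317111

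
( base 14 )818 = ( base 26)294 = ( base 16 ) 636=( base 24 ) 2I6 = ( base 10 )1590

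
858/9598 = 429/4799  =  0.09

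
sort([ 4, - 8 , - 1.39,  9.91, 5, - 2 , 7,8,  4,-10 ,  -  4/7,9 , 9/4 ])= [ - 10 , - 8,- 2, - 1.39,-4/7,9/4,4 , 4,5 , 7, 8, 9, 9.91 ]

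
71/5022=71/5022=0.01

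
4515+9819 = 14334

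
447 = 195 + 252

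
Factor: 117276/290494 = 174/431 = 2^1*3^1*29^1*431^( - 1 ) 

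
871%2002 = 871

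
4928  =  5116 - 188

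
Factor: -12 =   -  2^2*3^1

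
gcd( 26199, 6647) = 1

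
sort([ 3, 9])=[ 3, 9]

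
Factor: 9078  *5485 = 49792830  =  2^1*3^1*5^1*17^1*89^1*1097^1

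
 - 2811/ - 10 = 2811/10 = 281.10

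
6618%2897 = 824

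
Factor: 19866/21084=2^( - 1)*11^1*43^1*251^( - 1) = 473/502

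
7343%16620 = 7343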